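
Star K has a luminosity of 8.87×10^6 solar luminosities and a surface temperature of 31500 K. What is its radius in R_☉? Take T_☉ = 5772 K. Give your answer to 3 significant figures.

100 R_☉

R/R_☉ = √(L/L_☉) / (T/T_☉)² = √(8.87×10^6) / (5.457)²
       = 2978 / 29.78 = 100.0.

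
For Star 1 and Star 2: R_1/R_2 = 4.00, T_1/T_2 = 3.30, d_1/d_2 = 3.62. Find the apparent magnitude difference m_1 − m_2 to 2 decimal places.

L_1/L_2 = (4.00)²(3.30)⁴ = 1897.
F_1/F_2 = (L_1/L_2)/(d_1/d_2)² = 1897/13.10 = 144.8.
m_1 − m_2 = −2.5 log₁₀(144.8) = -5.40.

-5.40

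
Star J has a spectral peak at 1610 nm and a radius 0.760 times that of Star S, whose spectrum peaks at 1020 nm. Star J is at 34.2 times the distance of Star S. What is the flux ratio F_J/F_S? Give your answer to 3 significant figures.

Wien's law: T_J/T_S = λ_S/λ_J = 1020/1610 = 0.6335.
L_J/L_S = (R_J/R_S)²(T_J/T_S)⁴ = (0.760)²(0.6335)⁴ = 0.09305.
F_J/F_S = (L_J/L_S)/(d_J/d_S)² = 0.09305/(34.2)² = 7.956×10^-5.

7.96×10^-5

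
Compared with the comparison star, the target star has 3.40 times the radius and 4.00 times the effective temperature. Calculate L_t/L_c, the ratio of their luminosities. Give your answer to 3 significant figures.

From the Stefan–Boltzmann law, L ∝ R²T⁴, so
L_t/L_c = (R_t/R_c)² (T_t/T_c)⁴ = (3.40)² × (4.00)⁴ = 11.56 × 256.0 = 2959.

2.96×10^3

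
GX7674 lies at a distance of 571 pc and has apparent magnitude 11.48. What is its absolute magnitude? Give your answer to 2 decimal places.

2.70

M = m − 5 log₁₀(d/10 pc) = 11.48 − 5 log₁₀(571/10)
  = 11.48 − 5 × 1.757 = 11.48 − 8.78 = 2.70.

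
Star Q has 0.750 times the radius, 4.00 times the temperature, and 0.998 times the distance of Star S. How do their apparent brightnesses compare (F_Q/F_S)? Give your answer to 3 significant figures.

L_Q/L_S = (R_Q/R_S)²(T_Q/T_S)⁴ = (0.750)² × (4.00)⁴ = 144.0.
F_Q/F_S = (L_Q/L_S)/(d_Q/d_S)² = 144.0 / (0.998)² = 144.6.

145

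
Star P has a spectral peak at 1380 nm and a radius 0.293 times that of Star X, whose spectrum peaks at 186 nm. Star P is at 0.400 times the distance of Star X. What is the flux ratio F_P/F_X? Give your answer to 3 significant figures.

1.77×10^-4

Wien's law: T_P/T_X = λ_X/λ_P = 186/1380 = 0.1348.
L_P/L_X = (R_P/R_X)²(T_P/T_X)⁴ = (0.293)²(0.1348)⁴ = 2.833×10^-5.
F_P/F_X = (L_P/L_X)/(d_P/d_X)² = 2.833×10^-5/(0.400)² = 1.771×10^-4.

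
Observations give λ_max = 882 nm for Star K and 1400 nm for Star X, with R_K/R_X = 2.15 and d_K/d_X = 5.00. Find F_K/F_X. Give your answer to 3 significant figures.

1.17

Wien's law: T_K/T_X = λ_X/λ_K = 1400/882 = 1.587.
L_K/L_X = (R_K/R_X)²(T_K/T_X)⁴ = (2.15)²(1.587)⁴ = 29.34.
F_K/F_X = (L_K/L_X)/(d_K/d_X)² = 29.34/(5.00)² = 1.174.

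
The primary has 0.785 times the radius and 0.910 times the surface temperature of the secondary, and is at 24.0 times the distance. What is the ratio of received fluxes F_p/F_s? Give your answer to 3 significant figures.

L_p/L_s = (R_p/R_s)²(T_p/T_s)⁴ = (0.785)² × (0.910)⁴ = 0.4226.
F_p/F_s = (L_p/L_s)/(d_p/d_s)² = 0.4226 / (24.0)² = 7.336×10^-4.

7.34×10^-4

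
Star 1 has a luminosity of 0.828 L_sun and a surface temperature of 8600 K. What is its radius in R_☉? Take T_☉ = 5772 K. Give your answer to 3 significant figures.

R/R_☉ = √(L/L_☉) / (T/T_☉)² = √(0.828) / (1.490)²
       = 0.9099 / 2.220 = 0.4099.

0.410 R_☉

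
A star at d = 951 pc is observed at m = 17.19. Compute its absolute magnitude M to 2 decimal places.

7.30

M = m − 5 log₁₀(d/10 pc) = 17.19 − 5 log₁₀(951/10)
  = 17.19 − 5 × 1.978 = 17.19 − 9.89 = 7.30.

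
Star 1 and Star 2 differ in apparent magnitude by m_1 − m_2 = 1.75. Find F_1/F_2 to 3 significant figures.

0.200

F_1/F_2 = 10^(−(m_1 − m_2)/2.5) = 10^(-1.75/2.5) = 10^-0.700 = 0.1995.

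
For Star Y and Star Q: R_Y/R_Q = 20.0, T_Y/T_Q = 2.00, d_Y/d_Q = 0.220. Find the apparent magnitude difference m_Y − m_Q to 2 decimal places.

L_Y/L_Q = (20.0)²(2.00)⁴ = 6400.
F_Y/F_Q = (L_Y/L_Q)/(d_Y/d_Q)² = 6400/0.04840 = 1.322×10^5.
m_Y − m_Q = −2.5 log₁₀(1.322×10^5) = -12.80.

-12.80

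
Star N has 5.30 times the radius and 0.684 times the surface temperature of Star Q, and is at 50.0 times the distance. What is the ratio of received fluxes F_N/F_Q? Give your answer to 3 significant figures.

0.00246

L_N/L_Q = (R_N/R_Q)²(T_N/T_Q)⁴ = (5.30)² × (0.684)⁴ = 6.149.
F_N/F_Q = (L_N/L_Q)/(d_N/d_Q)² = 6.149 / (50.0)² = 0.002459.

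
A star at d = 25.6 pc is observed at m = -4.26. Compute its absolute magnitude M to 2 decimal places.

M = m − 5 log₁₀(d/10 pc) = -4.26 − 5 log₁₀(25.6/10)
  = -4.26 − 5 × 0.408 = -4.26 − 2.04 = -6.30.

-6.30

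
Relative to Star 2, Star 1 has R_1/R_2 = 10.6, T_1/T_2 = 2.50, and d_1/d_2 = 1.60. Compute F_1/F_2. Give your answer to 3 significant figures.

L_1/L_2 = (R_1/R_2)²(T_1/T_2)⁴ = (10.6)² × (2.50)⁴ = 4389.
F_1/F_2 = (L_1/L_2)/(d_1/d_2)² = 4389 / (1.60)² = 1714.

1.71×10^3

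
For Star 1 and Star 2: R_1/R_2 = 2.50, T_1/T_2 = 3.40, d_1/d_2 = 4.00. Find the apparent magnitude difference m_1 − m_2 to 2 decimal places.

-4.29

L_1/L_2 = (2.50)²(3.40)⁴ = 835.2.
F_1/F_2 = (L_1/L_2)/(d_1/d_2)² = 835.2/16.00 = 52.20.
m_1 − m_2 = −2.5 log₁₀(52.20) = -4.29.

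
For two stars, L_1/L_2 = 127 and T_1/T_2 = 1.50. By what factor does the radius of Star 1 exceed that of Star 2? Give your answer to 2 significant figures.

5.0

L ∝ R²T⁴ gives R ∝ √L / T², so
R_1/R_2 = √(127) / (1.50)² = 11.27 / 2.250 = 5.009.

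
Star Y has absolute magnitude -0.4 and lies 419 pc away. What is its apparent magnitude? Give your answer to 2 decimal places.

7.71

m = M + 5 log₁₀(d/10 pc) = -0.4 + 5 log₁₀(419/10)
  = -0.4 + 5 × 1.622 = -0.4 + 8.11 = 7.71.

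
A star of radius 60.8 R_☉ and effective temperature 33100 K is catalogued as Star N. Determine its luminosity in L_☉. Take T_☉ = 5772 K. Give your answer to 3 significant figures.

4.00×10^6 L_☉

L/L_☉ = (R/R_☉)² (T/T_☉)⁴ = (60.8)² × (33100/5772)⁴
       = 3697 × (5.735)⁴ = 3697 × 1081 = 3.998×10^6.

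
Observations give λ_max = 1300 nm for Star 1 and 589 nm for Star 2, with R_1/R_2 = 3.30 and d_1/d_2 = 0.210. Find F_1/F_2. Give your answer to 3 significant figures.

Wien's law: T_1/T_2 = λ_2/λ_1 = 589/1300 = 0.4531.
L_1/L_2 = (R_1/R_2)²(T_1/T_2)⁴ = (3.30)²(0.4531)⁴ = 0.4589.
F_1/F_2 = (L_1/L_2)/(d_1/d_2)² = 0.4589/(0.210)² = 10.41.

10.4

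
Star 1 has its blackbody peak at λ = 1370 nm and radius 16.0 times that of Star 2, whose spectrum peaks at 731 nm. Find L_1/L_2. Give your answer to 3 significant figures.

20.8

Wien's law gives T ∝ 1/λ_max, so T_1/T_2 = λ_2/λ_1 = 731/1370 = 0.5336.
Then L ∝ R²T⁴ gives L_1/L_2 = (16.0)² × (0.5336)⁴ = 256.0 × 0.08106 = 20.75.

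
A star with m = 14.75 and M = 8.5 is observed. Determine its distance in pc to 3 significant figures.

178 pc

m − M = 5 log₁₀(d/10 pc)
14.75 − (8.5) = 6.25 = 5 log₁₀(d/10)
d = 10 × 10^(6.25/5) = 10 × 10^1.250 = 177.8 pc.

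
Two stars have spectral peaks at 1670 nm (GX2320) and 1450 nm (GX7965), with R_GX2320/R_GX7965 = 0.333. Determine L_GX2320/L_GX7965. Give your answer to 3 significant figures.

0.0630

Wien's law gives T ∝ 1/λ_max, so T_GX2320/T_GX7965 = λ_GX7965/λ_GX2320 = 1450/1670 = 0.8683.
Then L ∝ R²T⁴ gives L_GX2320/L_GX7965 = (0.333)² × (0.8683)⁴ = 0.1109 × 0.5683 = 0.06302.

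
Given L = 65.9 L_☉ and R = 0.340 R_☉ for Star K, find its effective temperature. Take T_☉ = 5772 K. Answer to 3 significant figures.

T/T_☉ = (L/L_☉)^(1/4) / (R/R_☉)^(1/2)
T = 5772 × (65.9)^(1/4) / √(0.340) = 5772 × 2.849 / 0.5831 = 2.820×10^4 K.

2.82×10^4 K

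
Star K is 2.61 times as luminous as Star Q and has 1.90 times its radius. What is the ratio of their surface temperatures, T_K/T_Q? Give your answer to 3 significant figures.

0.922

L ∝ R²T⁴ gives T ∝ (L/R²)^(1/4), so
T_K/T_Q = (2.61 / 1.90²)^(1/4) = (0.7230)^(1/4) = 0.9221.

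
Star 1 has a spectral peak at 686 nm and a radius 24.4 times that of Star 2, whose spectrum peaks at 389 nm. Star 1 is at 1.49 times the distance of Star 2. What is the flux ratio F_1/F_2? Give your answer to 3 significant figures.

27.7

Wien's law: T_1/T_2 = λ_2/λ_1 = 389/686 = 0.5671.
L_1/L_2 = (R_1/R_2)²(T_1/T_2)⁴ = (24.4)²(0.5671)⁴ = 61.56.
F_1/F_2 = (L_1/L_2)/(d_1/d_2)² = 61.56/(1.49)² = 27.73.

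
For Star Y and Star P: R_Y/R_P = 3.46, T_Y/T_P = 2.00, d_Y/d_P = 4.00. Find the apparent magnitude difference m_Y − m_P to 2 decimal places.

-2.70

L_Y/L_P = (3.46)²(2.00)⁴ = 191.5.
F_Y/F_P = (L_Y/L_P)/(d_Y/d_P)² = 191.5/16.00 = 11.97.
m_Y − m_P = −2.5 log₁₀(11.97) = -2.70.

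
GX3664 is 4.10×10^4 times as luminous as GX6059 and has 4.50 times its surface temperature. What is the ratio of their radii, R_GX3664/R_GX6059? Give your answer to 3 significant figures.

L ∝ R²T⁴ gives R ∝ √L / T², so
R_GX3664/R_GX6059 = √(4.10×10^4) / (4.50)² = 202.5 / 20.25 = 9.999.

10.0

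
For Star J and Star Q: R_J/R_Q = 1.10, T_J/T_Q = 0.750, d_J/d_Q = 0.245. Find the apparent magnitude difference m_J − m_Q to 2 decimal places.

L_J/L_Q = (1.10)²(0.750)⁴ = 0.3829.
F_J/F_Q = (L_J/L_Q)/(d_J/d_Q)² = 0.3829/0.06002 = 6.378.
m_J − m_Q = −2.5 log₁₀(6.378) = -2.01.

-2.01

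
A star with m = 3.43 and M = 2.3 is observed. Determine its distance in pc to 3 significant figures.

m − M = 5 log₁₀(d/10 pc)
3.43 − (2.3) = 1.13 = 5 log₁₀(d/10)
d = 10 × 10^(1.13/5) = 10 × 10^0.226 = 16.83 pc.

16.8 pc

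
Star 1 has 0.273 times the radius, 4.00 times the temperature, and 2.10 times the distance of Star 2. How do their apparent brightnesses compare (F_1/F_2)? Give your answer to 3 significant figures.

4.33

L_1/L_2 = (R_1/R_2)²(T_1/T_2)⁴ = (0.273)² × (4.00)⁴ = 19.08.
F_1/F_2 = (L_1/L_2)/(d_1/d_2)² = 19.08 / (2.10)² = 4.326.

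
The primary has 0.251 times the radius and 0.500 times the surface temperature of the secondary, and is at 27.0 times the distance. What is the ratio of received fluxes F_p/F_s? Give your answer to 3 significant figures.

5.40×10^-6

L_p/L_s = (R_p/R_s)²(T_p/T_s)⁴ = (0.251)² × (0.500)⁴ = 0.003938.
F_p/F_s = (L_p/L_s)/(d_p/d_s)² = 0.003938 / (27.0)² = 5.401×10^-6.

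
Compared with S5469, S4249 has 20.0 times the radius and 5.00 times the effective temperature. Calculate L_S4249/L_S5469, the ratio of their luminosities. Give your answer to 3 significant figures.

From the Stefan–Boltzmann law, L ∝ R²T⁴, so
L_S4249/L_S5469 = (R_S4249/R_S5469)² (T_S4249/T_S5469)⁴ = (20.0)² × (5.00)⁴ = 400.0 × 625.0 = 2.500×10^5.

2.50×10^5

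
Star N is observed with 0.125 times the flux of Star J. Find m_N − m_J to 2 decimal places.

m_N − m_J = −2.5 log₁₀(F_N/F_J) = −2.5 log₁₀(0.125) = −2.5 × (-0.903) = 2.258.

2.26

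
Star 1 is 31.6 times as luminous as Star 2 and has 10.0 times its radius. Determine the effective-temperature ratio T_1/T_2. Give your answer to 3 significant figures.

0.750

L ∝ R²T⁴ gives T ∝ (L/R²)^(1/4), so
T_1/T_2 = (31.6 / 10.0²)^(1/4) = (0.3160)^(1/4) = 0.7498.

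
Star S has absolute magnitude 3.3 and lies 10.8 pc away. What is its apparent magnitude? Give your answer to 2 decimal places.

m = M + 5 log₁₀(d/10 pc) = 3.3 + 5 log₁₀(10.8/10)
  = 3.3 + 5 × 0.033 = 3.3 + 0.17 = 3.47.

3.47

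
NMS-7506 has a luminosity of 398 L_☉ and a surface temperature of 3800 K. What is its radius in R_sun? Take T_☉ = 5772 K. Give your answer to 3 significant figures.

R/R_☉ = √(L/L_☉) / (T/T_☉)² = √(398) / (0.6584)²
       = 19.95 / 0.4334 = 46.03.

46.0 R_sun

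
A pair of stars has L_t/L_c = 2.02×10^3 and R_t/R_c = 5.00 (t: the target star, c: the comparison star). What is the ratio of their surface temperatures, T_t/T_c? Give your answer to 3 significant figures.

L ∝ R²T⁴ gives T ∝ (L/R²)^(1/4), so
T_t/T_c = (2.02×10^3 / 5.00²)^(1/4) = (80.80)^(1/4) = 2.998.

3.00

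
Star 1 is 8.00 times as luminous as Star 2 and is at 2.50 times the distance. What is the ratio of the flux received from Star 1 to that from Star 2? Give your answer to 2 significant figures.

F = L/(4πd²), so F_1/F_2 = (L_1/L_2) / (d_1/d_2)²
= 8.00 / (2.50)² = 8.00 / 6.250 = 1.280.

1.3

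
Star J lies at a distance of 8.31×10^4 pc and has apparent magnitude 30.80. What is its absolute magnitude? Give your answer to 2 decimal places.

11.20

M = m − 5 log₁₀(d/10 pc) = 30.80 − 5 log₁₀(8.31×10^4/10)
  = 30.80 − 5 × 3.920 = 30.80 − 19.60 = 11.20.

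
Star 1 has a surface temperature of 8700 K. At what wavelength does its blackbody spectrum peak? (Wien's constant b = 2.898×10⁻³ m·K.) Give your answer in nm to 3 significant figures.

333 nm

λ_max = b/T = 2.898×10⁻³ / 8700 = 3.33×10^-7 m = 333.1 nm.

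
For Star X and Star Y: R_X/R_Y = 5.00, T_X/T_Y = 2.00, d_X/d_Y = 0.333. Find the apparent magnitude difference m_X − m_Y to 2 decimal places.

-8.89

L_X/L_Y = (5.00)²(2.00)⁴ = 400.0.
F_X/F_Y = (L_X/L_Y)/(d_X/d_Y)² = 400.0/0.1109 = 3607.
m_X − m_Y = −2.5 log₁₀(3607) = -8.89.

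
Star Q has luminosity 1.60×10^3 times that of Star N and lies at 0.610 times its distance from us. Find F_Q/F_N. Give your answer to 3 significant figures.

F = L/(4πd²), so F_Q/F_N = (L_Q/L_N) / (d_Q/d_N)²
= 1.60×10^3 / (0.610)² = 1.60×10^3 / 0.3721 = 4300.

4.30×10^3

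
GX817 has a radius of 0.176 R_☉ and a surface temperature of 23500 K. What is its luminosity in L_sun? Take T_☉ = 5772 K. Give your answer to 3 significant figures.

8.51 L_sun

L/L_☉ = (R/R_☉)² (T/T_☉)⁴ = (0.176)² × (23500/5772)⁴
       = 0.03098 × (4.071)⁴ = 0.03098 × 274.8 = 8.511.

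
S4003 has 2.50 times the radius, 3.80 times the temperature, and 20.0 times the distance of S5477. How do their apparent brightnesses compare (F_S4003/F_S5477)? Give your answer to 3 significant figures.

3.26

L_S4003/L_S5477 = (R_S4003/R_S5477)²(T_S4003/T_S5477)⁴ = (2.50)² × (3.80)⁴ = 1303.
F_S4003/F_S5477 = (L_S4003/L_S5477)/(d_S4003/d_S5477)² = 1303 / (20.0)² = 3.258.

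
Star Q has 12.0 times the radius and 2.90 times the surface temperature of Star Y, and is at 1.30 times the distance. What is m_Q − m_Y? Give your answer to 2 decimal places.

L_Q/L_Y = (12.0)²(2.90)⁴ = 1.018×10^4.
F_Q/F_Y = (L_Q/L_Y)/(d_Q/d_Y)² = 1.018×10^4/1.690 = 6027.
m_Q − m_Y = −2.5 log₁₀(6027) = -9.45.

-9.45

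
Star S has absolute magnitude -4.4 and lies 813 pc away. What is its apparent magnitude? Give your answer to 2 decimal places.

m = M + 5 log₁₀(d/10 pc) = -4.4 + 5 log₁₀(813/10)
  = -4.4 + 5 × 1.910 = -4.4 + 9.55 = 5.15.

5.15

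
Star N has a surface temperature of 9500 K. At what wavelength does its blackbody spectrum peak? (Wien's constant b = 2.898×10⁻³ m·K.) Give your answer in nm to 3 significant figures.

305 nm

λ_max = b/T = 2.898×10⁻³ / 9500 = 3.05×10^-7 m = 305.1 nm.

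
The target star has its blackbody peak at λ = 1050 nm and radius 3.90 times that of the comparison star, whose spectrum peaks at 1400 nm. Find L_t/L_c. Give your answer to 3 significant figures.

48.1

Wien's law gives T ∝ 1/λ_max, so T_t/T_c = λ_c/λ_t = 1400/1050 = 1.333.
Then L ∝ R²T⁴ gives L_t/L_c = (3.90)² × (1.333)⁴ = 15.21 × 3.160 = 48.07.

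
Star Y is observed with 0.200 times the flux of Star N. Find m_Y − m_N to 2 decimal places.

m_Y − m_N = −2.5 log₁₀(F_Y/F_N) = −2.5 log₁₀(0.200) = −2.5 × (-0.699) = 1.747.

1.75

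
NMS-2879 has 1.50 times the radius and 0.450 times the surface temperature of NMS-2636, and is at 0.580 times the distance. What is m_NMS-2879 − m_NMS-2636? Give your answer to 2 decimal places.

1.40

L_NMS-2879/L_NMS-2636 = (1.50)²(0.450)⁴ = 0.09226.
F_NMS-2879/F_NMS-2636 = (L_NMS-2879/L_NMS-2636)/(d_NMS-2879/d_NMS-2636)² = 0.09226/0.3364 = 0.2743.
m_NMS-2879 − m_NMS-2636 = −2.5 log₁₀(0.2743) = 1.40.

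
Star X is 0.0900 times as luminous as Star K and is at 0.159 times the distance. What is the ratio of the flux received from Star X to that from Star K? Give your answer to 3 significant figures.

F = L/(4πd²), so F_X/F_K = (L_X/L_K) / (d_X/d_K)²
= 0.0900 / (0.159)² = 0.0900 / 0.02528 = 3.560.

3.56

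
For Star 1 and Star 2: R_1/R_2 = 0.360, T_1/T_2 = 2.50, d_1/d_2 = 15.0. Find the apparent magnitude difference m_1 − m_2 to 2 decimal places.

L_1/L_2 = (0.360)²(2.50)⁴ = 5.062.
F_1/F_2 = (L_1/L_2)/(d_1/d_2)² = 5.062/225.0 = 0.02250.
m_1 − m_2 = −2.5 log₁₀(0.02250) = 4.12.

4.12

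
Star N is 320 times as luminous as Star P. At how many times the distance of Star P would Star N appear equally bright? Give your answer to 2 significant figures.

Equal flux requires L_N/d_N² = L_P/d_P², so d_N/d_P = √(L_N/L_P)
= √(320) = 17.89.

18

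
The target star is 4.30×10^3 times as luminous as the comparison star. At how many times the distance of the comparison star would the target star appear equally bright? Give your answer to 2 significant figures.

Equal flux requires L_t/d_t² = L_c/d_c², so d_t/d_c = √(L_t/L_c)
= √(4.30×10^3) = 65.57.

66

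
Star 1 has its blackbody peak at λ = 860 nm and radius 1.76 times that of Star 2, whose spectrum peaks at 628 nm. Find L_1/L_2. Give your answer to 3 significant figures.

0.881

Wien's law gives T ∝ 1/λ_max, so T_1/T_2 = λ_2/λ_1 = 628/860 = 0.7302.
Then L ∝ R²T⁴ gives L_1/L_2 = (1.76)² × (0.7302)⁴ = 3.098 × 0.2843 = 0.8808.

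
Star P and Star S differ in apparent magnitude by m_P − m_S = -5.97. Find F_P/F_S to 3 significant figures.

244

F_P/F_S = 10^(−(m_P − m_S)/2.5) = 10^(5.97/2.5) = 10^2.388 = 244.3.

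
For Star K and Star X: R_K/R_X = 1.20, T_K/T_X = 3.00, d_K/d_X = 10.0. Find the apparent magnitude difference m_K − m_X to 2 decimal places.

L_K/L_X = (1.20)²(3.00)⁴ = 116.6.
F_K/F_X = (L_K/L_X)/(d_K/d_X)² = 116.6/100.0 = 1.166.
m_K − m_X = −2.5 log₁₀(1.166) = -0.17.

-0.17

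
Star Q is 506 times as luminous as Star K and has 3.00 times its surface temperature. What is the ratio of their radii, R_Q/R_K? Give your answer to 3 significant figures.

2.50

L ∝ R²T⁴ gives R ∝ √L / T², so
R_Q/R_K = √(506) / (3.00)² = 22.49 / 9.000 = 2.499.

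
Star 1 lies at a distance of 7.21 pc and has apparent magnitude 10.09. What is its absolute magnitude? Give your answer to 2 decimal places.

M = m − 5 log₁₀(d/10 pc) = 10.09 − 5 log₁₀(7.21/10)
  = 10.09 − 5 × -0.142 = 10.09 − -0.71 = 10.80.

10.80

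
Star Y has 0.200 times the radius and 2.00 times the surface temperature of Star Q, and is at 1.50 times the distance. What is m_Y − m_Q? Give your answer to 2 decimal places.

L_Y/L_Q = (0.200)²(2.00)⁴ = 0.6400.
F_Y/F_Q = (L_Y/L_Q)/(d_Y/d_Q)² = 0.6400/2.250 = 0.2844.
m_Y − m_Q = −2.5 log₁₀(0.2844) = 1.37.

1.37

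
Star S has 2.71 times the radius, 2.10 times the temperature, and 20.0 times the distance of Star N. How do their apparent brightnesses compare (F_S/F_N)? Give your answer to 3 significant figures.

L_S/L_N = (R_S/R_N)²(T_S/T_N)⁴ = (2.71)² × (2.10)⁴ = 142.8.
F_S/F_N = (L_S/L_N)/(d_S/d_N)² = 142.8 / (20.0)² = 0.3571.

0.357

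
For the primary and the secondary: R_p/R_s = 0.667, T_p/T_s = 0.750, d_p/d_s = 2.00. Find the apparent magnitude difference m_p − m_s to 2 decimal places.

3.63

L_p/L_s = (0.667)²(0.750)⁴ = 0.1408.
F_p/F_s = (L_p/L_s)/(d_p/d_s)² = 0.1408/4.000 = 0.03519.
m_p − m_s = −2.5 log₁₀(0.03519) = 3.63.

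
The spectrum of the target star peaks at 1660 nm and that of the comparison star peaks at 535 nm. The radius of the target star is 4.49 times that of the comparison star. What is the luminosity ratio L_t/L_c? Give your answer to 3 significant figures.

Wien's law gives T ∝ 1/λ_max, so T_t/T_c = λ_c/λ_t = 535/1660 = 0.3223.
Then L ∝ R²T⁴ gives L_t/L_c = (4.49)² × (0.3223)⁴ = 20.16 × 0.01079 = 0.2175.

0.218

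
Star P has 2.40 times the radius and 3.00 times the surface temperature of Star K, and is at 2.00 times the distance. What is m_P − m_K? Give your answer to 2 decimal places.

-5.17

L_P/L_K = (2.40)²(3.00)⁴ = 466.6.
F_P/F_K = (L_P/L_K)/(d_P/d_K)² = 466.6/4.000 = 116.6.
m_P − m_K = −2.5 log₁₀(116.6) = -5.17.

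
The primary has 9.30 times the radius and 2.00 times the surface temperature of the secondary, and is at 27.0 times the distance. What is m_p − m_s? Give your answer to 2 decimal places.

-0.70

L_p/L_s = (9.30)²(2.00)⁴ = 1384.
F_p/F_s = (L_p/L_s)/(d_p/d_s)² = 1384/729.0 = 1.898.
m_p − m_s = −2.5 log₁₀(1.898) = -0.70.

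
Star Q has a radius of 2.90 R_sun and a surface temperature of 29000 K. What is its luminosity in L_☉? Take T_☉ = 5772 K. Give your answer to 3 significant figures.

5.36×10^3 L_☉

L/L_☉ = (R/R_☉)² (T/T_☉)⁴ = (2.90)² × (29000/5772)⁴
       = 8.410 × (5.024)⁴ = 8.410 × 637.2 = 5359.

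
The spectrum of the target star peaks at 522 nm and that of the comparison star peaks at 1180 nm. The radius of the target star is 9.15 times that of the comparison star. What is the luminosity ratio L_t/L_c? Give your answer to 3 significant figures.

Wien's law gives T ∝ 1/λ_max, so T_t/T_c = λ_c/λ_t = 1180/522 = 2.261.
Then L ∝ R²T⁴ gives L_t/L_c = (9.15)² × (2.261)⁴ = 83.72 × 26.11 = 2186.

2.19×10^3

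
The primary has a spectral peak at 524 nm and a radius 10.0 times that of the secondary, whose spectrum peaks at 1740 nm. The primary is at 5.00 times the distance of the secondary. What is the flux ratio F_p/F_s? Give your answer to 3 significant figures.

486

Wien's law: T_p/T_s = λ_s/λ_p = 1740/524 = 3.321.
L_p/L_s = (R_p/R_s)²(T_p/T_s)⁴ = (10.0)²(3.321)⁴ = 1.216×10^4.
F_p/F_s = (L_p/L_s)/(d_p/d_s)² = 1.216×10^4/(5.00)² = 486.3.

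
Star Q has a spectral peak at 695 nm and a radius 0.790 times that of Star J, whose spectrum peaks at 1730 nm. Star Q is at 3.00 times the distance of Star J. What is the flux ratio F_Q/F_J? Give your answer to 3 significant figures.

Wien's law: T_Q/T_J = λ_J/λ_Q = 1730/695 = 2.489.
L_Q/L_J = (R_Q/R_J)²(T_Q/T_J)⁴ = (0.790)²(2.489)⁴ = 23.96.
F_Q/F_J = (L_Q/L_J)/(d_Q/d_J)² = 23.96/(3.00)² = 2.662.

2.66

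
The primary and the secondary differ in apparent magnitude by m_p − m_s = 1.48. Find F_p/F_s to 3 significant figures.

F_p/F_s = 10^(−(m_p − m_s)/2.5) = 10^(-1.48/2.5) = 10^-0.592 = 0.2559.

0.256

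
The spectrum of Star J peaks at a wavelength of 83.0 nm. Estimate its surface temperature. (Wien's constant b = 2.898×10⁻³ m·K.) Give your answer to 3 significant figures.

T = b/λ_max = 2.898×10⁻³ / (83.0×10⁻⁹) = 3.492×10^4 K.

3.49×10^4 K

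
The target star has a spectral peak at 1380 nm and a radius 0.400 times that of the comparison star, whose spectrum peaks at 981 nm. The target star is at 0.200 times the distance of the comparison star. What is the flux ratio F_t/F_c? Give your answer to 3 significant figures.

Wien's law: T_t/T_c = λ_c/λ_t = 981/1380 = 0.7109.
L_t/L_c = (R_t/R_c)²(T_t/T_c)⁴ = (0.400)²(0.7109)⁴ = 0.04086.
F_t/F_c = (L_t/L_c)/(d_t/d_c)² = 0.04086/(0.200)² = 1.021.

1.02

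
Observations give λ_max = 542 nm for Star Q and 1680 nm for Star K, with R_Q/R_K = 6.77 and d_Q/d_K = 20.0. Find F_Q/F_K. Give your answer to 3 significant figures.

Wien's law: T_Q/T_K = λ_K/λ_Q = 1680/542 = 3.100.
L_Q/L_K = (R_Q/R_K)²(T_Q/T_K)⁴ = (6.77)²(3.100)⁴ = 4231.
F_Q/F_K = (L_Q/L_K)/(d_Q/d_K)² = 4231/(20.0)² = 10.58.

10.6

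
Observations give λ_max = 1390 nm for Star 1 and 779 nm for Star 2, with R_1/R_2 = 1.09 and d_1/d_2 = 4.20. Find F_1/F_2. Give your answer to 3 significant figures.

0.00664

Wien's law: T_1/T_2 = λ_2/λ_1 = 779/1390 = 0.5604.
L_1/L_2 = (R_1/R_2)²(T_1/T_2)⁴ = (1.09)²(0.5604)⁴ = 0.1172.
F_1/F_2 = (L_1/L_2)/(d_1/d_2)² = 0.1172/(4.20)² = 0.006644.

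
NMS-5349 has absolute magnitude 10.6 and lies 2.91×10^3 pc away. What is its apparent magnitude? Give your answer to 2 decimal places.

22.92

m = M + 5 log₁₀(d/10 pc) = 10.6 + 5 log₁₀(2.91×10^3/10)
  = 10.6 + 5 × 2.464 = 10.6 + 12.32 = 22.92.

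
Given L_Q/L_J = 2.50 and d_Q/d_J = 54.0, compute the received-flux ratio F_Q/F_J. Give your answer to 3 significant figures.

F = L/(4πd²), so F_Q/F_J = (L_Q/L_J) / (d_Q/d_J)²
= 2.50 / (54.0)² = 2.50 / 2916 = 8.573×10^-4.

8.57×10^-4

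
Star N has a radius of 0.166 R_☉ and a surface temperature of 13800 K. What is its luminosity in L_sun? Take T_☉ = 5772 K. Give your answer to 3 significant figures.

0.900 L_sun

L/L_☉ = (R/R_☉)² (T/T_☉)⁴ = (0.166)² × (13800/5772)⁴
       = 0.02756 × (2.391)⁴ = 0.02756 × 32.67 = 0.9004.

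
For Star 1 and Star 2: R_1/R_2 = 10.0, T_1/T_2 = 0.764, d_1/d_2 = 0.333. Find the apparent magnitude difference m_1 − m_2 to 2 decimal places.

L_1/L_2 = (10.0)²(0.764)⁴ = 34.07.
F_1/F_2 = (L_1/L_2)/(d_1/d_2)² = 34.07/0.1109 = 307.2.
m_1 − m_2 = −2.5 log₁₀(307.2) = -6.22.

-6.22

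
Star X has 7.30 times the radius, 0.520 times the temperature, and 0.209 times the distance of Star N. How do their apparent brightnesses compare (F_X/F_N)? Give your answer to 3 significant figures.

L_X/L_N = (R_X/R_N)²(T_X/T_N)⁴ = (7.30)² × (0.520)⁴ = 3.896.
F_X/F_N = (L_X/L_N)/(d_X/d_N)² = 3.896 / (0.209)² = 89.20.

89.2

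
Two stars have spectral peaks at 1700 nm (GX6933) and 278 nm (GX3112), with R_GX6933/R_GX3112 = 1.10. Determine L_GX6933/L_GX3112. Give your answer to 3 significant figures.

Wien's law gives T ∝ 1/λ_max, so T_GX6933/T_GX3112 = λ_GX3112/λ_GX6933 = 278/1700 = 0.1635.
Then L ∝ R²T⁴ gives L_GX6933/L_GX3112 = (1.10)² × (0.1635)⁴ = 1.210 × 7.151×10^-4 = 8.653×10^-4.

8.65×10^-4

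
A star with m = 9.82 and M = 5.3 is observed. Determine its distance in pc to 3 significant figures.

80.2 pc

m − M = 5 log₁₀(d/10 pc)
9.82 − (5.3) = 4.52 = 5 log₁₀(d/10)
d = 10 × 10^(4.52/5) = 10 × 10^0.904 = 80.17 pc.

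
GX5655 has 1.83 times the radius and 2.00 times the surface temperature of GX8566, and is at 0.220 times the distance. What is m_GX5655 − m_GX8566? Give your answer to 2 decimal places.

-7.61

L_GX5655/L_GX8566 = (1.83)²(2.00)⁴ = 53.58.
F_GX5655/F_GX8566 = (L_GX5655/L_GX8566)/(d_GX5655/d_GX8566)² = 53.58/0.04840 = 1107.
m_GX5655 − m_GX8566 = −2.5 log₁₀(1107) = -7.61.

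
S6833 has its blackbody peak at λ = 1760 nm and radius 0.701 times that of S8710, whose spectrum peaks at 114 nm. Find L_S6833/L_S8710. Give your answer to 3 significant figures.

8.65×10^-6

Wien's law gives T ∝ 1/λ_max, so T_S6833/T_S8710 = λ_S8710/λ_S6833 = 114/1760 = 0.06477.
Then L ∝ R²T⁴ gives L_S6833/L_S8710 = (0.701)² × (0.06477)⁴ = 0.4914 × 1.760×10^-5 = 8.650×10^-6.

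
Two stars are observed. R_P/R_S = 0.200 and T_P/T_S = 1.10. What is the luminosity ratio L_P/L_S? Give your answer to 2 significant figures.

0.059

From the Stefan–Boltzmann law, L ∝ R²T⁴, so
L_P/L_S = (R_P/R_S)² (T_P/T_S)⁴ = (0.200)² × (1.10)⁴ = 0.04000 × 1.464 = 0.05856.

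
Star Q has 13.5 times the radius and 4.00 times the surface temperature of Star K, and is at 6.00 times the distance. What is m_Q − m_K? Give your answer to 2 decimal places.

L_Q/L_K = (13.5)²(4.00)⁴ = 4.666×10^4.
F_Q/F_K = (L_Q/L_K)/(d_Q/d_K)² = 4.666×10^4/36.00 = 1296.
m_Q − m_K = −2.5 log₁₀(1296) = -7.78.

-7.78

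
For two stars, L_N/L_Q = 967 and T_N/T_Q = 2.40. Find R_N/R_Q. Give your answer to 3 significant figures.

5.40

L ∝ R²T⁴ gives R ∝ √L / T², so
R_N/R_Q = √(967) / (2.40)² = 31.10 / 5.760 = 5.399.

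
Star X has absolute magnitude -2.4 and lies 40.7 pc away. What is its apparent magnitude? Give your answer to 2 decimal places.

m = M + 5 log₁₀(d/10 pc) = -2.4 + 5 log₁₀(40.7/10)
  = -2.4 + 5 × 0.610 = -2.4 + 3.05 = 0.65.

0.65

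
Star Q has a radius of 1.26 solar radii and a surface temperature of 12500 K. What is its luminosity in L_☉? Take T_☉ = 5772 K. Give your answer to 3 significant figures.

L/L_☉ = (R/R_☉)² (T/T_☉)⁴ = (1.26)² × (12500/5772)⁴
       = 1.588 × (2.166)⁴ = 1.588 × 22.00 = 34.92.

34.9 L_☉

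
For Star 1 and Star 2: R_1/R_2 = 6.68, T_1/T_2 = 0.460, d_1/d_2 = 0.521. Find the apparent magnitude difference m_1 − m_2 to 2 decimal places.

L_1/L_2 = (6.68)²(0.460)⁴ = 1.998.
F_1/F_2 = (L_1/L_2)/(d_1/d_2)² = 1.998/0.2714 = 7.361.
m_1 − m_2 = −2.5 log₁₀(7.361) = -2.17.

-2.17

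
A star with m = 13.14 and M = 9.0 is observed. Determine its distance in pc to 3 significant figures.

67.3 pc

m − M = 5 log₁₀(d/10 pc)
13.14 − (9.0) = 4.14 = 5 log₁₀(d/10)
d = 10 × 10^(4.14/5) = 10 × 10^0.828 = 67.30 pc.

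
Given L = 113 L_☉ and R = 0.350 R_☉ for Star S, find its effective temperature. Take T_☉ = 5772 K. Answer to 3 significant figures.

T/T_☉ = (L/L_☉)^(1/4) / (R/R_☉)^(1/2)
T = 5772 × (113)^(1/4) / √(0.350) = 5772 × 3.260 / 0.5916 = 3.181×10^4 K.

3.18×10^4 K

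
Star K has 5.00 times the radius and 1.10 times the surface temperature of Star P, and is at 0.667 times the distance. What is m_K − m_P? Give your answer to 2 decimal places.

L_K/L_P = (5.00)²(1.10)⁴ = 36.60.
F_K/F_P = (L_K/L_P)/(d_K/d_P)² = 36.60/0.4449 = 82.27.
m_K − m_P = −2.5 log₁₀(82.27) = -4.79.

-4.79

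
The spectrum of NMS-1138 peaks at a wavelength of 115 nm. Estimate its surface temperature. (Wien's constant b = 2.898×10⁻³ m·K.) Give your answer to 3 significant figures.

2.52×10^4 K

T = b/λ_max = 2.898×10⁻³ / (115×10⁻⁹) = 2.520×10^4 K.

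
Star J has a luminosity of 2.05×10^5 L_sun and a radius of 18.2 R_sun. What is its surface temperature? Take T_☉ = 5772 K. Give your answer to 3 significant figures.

2.88×10^4 K

T/T_☉ = (L/L_☉)^(1/4) / (R/R_☉)^(1/2)
T = 5772 × (2.05×10^5)^(1/4) / √(18.2) = 5772 × 21.28 / 4.266 = 2.879×10^4 K.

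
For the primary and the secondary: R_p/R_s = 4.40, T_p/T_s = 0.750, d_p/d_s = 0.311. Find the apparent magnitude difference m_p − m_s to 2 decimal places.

L_p/L_s = (4.40)²(0.750)⁴ = 6.126.
F_p/F_s = (L_p/L_s)/(d_p/d_s)² = 6.126/0.09672 = 63.33.
m_p − m_s = −2.5 log₁₀(63.33) = -4.50.

-4.50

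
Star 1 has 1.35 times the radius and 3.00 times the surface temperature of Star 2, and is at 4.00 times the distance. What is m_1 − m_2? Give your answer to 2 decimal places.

L_1/L_2 = (1.35)²(3.00)⁴ = 147.6.
F_1/F_2 = (L_1/L_2)/(d_1/d_2)² = 147.6/16.00 = 9.226.
m_1 − m_2 = −2.5 log₁₀(9.226) = -2.41.

-2.41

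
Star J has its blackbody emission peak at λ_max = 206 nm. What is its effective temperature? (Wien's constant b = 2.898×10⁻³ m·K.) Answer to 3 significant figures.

1.41×10^4 K

T = b/λ_max = 2.898×10⁻³ / (206×10⁻⁹) = 1.407×10^4 K.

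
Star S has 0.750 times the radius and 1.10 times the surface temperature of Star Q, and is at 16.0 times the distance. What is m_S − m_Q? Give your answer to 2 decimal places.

6.23

L_S/L_Q = (0.750)²(1.10)⁴ = 0.8236.
F_S/F_Q = (L_S/L_Q)/(d_S/d_Q)² = 0.8236/256.0 = 0.003217.
m_S − m_Q = −2.5 log₁₀(0.003217) = 6.23.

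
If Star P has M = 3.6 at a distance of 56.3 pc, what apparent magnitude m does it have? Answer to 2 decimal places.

7.35

m = M + 5 log₁₀(d/10 pc) = 3.6 + 5 log₁₀(56.3/10)
  = 3.6 + 5 × 0.751 = 3.6 + 3.75 = 7.35.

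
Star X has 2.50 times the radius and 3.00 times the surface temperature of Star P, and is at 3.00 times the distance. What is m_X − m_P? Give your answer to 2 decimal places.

-4.38

L_X/L_P = (2.50)²(3.00)⁴ = 506.2.
F_X/F_P = (L_X/L_P)/(d_X/d_P)² = 506.2/9.000 = 56.25.
m_X − m_P = −2.5 log₁₀(56.25) = -4.38.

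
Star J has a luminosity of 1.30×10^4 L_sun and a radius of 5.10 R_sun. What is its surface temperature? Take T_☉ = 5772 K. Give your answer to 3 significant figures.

T/T_☉ = (L/L_☉)^(1/4) / (R/R_☉)^(1/2)
T = 5772 × (1.30×10^4)^(1/4) / √(5.10) = 5772 × 10.68 / 2.258 = 2.729×10^4 K.

2.73×10^4 K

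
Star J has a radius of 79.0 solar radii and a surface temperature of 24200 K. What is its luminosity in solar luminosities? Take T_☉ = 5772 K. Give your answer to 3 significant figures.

1.93×10^6 solar luminosities

L/L_☉ = (R/R_☉)² (T/T_☉)⁴ = (79.0)² × (24200/5772)⁴
       = 6241 × (4.193)⁴ = 6241 × 309.0 = 1.928×10^6.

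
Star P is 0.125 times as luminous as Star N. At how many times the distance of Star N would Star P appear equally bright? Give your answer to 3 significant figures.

0.354

Equal flux requires L_P/d_P² = L_N/d_N², so d_P/d_N = √(L_P/L_N)
= √(0.125) = 0.3536.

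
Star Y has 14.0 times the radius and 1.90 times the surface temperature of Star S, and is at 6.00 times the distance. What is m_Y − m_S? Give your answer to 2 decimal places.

-4.63

L_Y/L_S = (14.0)²(1.90)⁴ = 2554.
F_Y/F_S = (L_Y/L_S)/(d_Y/d_S)² = 2554/36.00 = 70.95.
m_Y − m_S = −2.5 log₁₀(70.95) = -4.63.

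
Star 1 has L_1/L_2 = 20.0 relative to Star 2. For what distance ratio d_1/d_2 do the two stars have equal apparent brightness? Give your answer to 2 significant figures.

4.5

Equal flux requires L_1/d_1² = L_2/d_2², so d_1/d_2 = √(L_1/L_2)
= √(20.0) = 4.472.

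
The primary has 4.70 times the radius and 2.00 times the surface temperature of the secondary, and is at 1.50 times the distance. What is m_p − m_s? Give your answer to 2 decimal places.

L_p/L_s = (4.70)²(2.00)⁴ = 353.4.
F_p/F_s = (L_p/L_s)/(d_p/d_s)² = 353.4/2.250 = 157.1.
m_p − m_s = −2.5 log₁₀(157.1) = -5.49.

-5.49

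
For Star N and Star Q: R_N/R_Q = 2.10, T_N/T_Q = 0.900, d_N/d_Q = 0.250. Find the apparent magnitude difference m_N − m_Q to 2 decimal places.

-4.16

L_N/L_Q = (2.10)²(0.900)⁴ = 2.893.
F_N/F_Q = (L_N/L_Q)/(d_N/d_Q)² = 2.893/0.06250 = 46.29.
m_N − m_Q = −2.5 log₁₀(46.29) = -4.16.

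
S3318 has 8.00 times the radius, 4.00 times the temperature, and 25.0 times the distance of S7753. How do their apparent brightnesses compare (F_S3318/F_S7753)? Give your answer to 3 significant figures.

L_S3318/L_S7753 = (R_S3318/R_S7753)²(T_S3318/T_S7753)⁴ = (8.00)² × (4.00)⁴ = 1.638×10^4.
F_S3318/F_S7753 = (L_S3318/L_S7753)/(d_S3318/d_S7753)² = 1.638×10^4 / (25.0)² = 26.21.

26.2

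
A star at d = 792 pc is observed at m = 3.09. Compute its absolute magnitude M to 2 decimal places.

M = m − 5 log₁₀(d/10 pc) = 3.09 − 5 log₁₀(792/10)
  = 3.09 − 5 × 1.899 = 3.09 − 9.49 = -6.40.

-6.40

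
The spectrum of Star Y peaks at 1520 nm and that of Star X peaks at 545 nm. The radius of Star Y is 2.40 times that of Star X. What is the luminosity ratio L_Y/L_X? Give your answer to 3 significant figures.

0.0952

Wien's law gives T ∝ 1/λ_max, so T_Y/T_X = λ_X/λ_Y = 545/1520 = 0.3586.
Then L ∝ R²T⁴ gives L_Y/L_X = (2.40)² × (0.3586)⁴ = 5.760 × 0.01653 = 0.09520.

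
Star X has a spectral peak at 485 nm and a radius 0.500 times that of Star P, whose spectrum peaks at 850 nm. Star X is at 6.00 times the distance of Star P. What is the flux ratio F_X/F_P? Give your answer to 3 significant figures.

Wien's law: T_X/T_P = λ_P/λ_X = 850/485 = 1.753.
L_X/L_P = (R_X/R_P)²(T_X/T_P)⁴ = (0.500)²(1.753)⁴ = 2.359.
F_X/F_P = (L_X/L_P)/(d_X/d_P)² = 2.359/(6.00)² = 0.06552.

0.0655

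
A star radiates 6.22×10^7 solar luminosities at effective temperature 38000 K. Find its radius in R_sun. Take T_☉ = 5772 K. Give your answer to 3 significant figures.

R/R_☉ = √(L/L_☉) / (T/T_☉)² = √(6.22×10^7) / (6.584)²
       = 7887 / 43.34 = 182.0.

182 R_sun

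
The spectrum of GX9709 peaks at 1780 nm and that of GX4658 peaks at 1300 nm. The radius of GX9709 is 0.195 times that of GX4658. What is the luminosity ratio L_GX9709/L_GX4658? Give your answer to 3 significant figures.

Wien's law gives T ∝ 1/λ_max, so T_GX9709/T_GX4658 = λ_GX4658/λ_GX9709 = 1300/1780 = 0.7303.
Then L ∝ R²T⁴ gives L_GX9709/L_GX4658 = (0.195)² × (0.7303)⁴ = 0.03803 × 0.2845 = 0.01082.

0.0108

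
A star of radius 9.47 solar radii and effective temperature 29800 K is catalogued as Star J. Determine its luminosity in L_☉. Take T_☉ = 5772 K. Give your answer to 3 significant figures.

L/L_☉ = (R/R_☉)² (T/T_☉)⁴ = (9.47)² × (29800/5772)⁴
       = 89.68 × (5.163)⁴ = 89.68 × 710.5 = 6.372×10^4.

6.37×10^4 L_☉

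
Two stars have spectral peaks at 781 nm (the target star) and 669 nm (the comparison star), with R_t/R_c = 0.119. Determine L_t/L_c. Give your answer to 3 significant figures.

0.00762

Wien's law gives T ∝ 1/λ_max, so T_t/T_c = λ_c/λ_t = 669/781 = 0.8566.
Then L ∝ R²T⁴ gives L_t/L_c = (0.119)² × (0.8566)⁴ = 0.01416 × 0.5384 = 0.007624.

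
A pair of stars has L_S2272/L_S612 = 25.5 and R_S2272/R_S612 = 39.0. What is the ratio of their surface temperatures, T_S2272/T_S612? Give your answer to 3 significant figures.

L ∝ R²T⁴ gives T ∝ (L/R²)^(1/4), so
T_S2272/T_S612 = (25.5 / 39.0²)^(1/4) = (0.01677)^(1/4) = 0.3598.

0.360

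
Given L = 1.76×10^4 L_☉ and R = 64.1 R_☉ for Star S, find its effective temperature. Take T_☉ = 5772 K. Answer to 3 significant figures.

8.30×10^3 K

T/T_☉ = (L/L_☉)^(1/4) / (R/R_☉)^(1/2)
T = 5772 × (1.76×10^4)^(1/4) / √(64.1) = 5772 × 11.52 / 8.006 = 8304 K.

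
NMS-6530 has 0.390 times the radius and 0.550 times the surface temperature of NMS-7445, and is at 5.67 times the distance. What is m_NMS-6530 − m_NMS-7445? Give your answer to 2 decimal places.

L_NMS-6530/L_NMS-7445 = (0.390)²(0.550)⁴ = 0.01392.
F_NMS-6530/F_NMS-7445 = (L_NMS-6530/L_NMS-7445)/(d_NMS-6530/d_NMS-7445)² = 0.01392/32.15 = 4.329×10^-4.
m_NMS-6530 − m_NMS-7445 = −2.5 log₁₀(4.329×10^-4) = 8.41.

8.41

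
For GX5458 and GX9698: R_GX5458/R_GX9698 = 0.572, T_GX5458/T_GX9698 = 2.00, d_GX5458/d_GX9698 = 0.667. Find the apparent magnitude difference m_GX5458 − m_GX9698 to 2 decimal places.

L_GX5458/L_GX9698 = (0.572)²(2.00)⁴ = 5.235.
F_GX5458/F_GX9698 = (L_GX5458/L_GX9698)/(d_GX5458/d_GX9698)² = 5.235/0.4449 = 11.77.
m_GX5458 − m_GX9698 = −2.5 log₁₀(11.77) = -2.68.

-2.68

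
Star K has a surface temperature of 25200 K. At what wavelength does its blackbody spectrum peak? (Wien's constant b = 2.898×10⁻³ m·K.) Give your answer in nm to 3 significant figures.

115 nm

λ_max = b/T = 2.898×10⁻³ / 25200 = 1.15×10^-7 m = 115.0 nm.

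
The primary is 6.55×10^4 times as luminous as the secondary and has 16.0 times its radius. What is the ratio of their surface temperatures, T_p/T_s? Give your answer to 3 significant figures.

4.00

L ∝ R²T⁴ gives T ∝ (L/R²)^(1/4), so
T_p/T_s = (6.55×10^4 / 16.0²)^(1/4) = (255.9)^(1/4) = 3.999.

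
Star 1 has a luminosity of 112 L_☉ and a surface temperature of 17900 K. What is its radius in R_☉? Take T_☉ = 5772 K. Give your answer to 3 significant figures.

1.10 R_☉

R/R_☉ = √(L/L_☉) / (T/T_☉)² = √(112) / (3.101)²
       = 10.58 / 9.617 = 1.100.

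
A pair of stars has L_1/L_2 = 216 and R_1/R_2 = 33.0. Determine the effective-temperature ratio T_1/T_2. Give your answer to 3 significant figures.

0.667

L ∝ R²T⁴ gives T ∝ (L/R²)^(1/4), so
T_1/T_2 = (216 / 33.0²)^(1/4) = (0.1983)^(1/4) = 0.6674.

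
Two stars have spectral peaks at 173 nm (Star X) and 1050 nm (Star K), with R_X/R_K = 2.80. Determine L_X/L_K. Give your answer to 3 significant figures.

1.06×10^4

Wien's law gives T ∝ 1/λ_max, so T_X/T_K = λ_K/λ_X = 1050/173 = 6.069.
Then L ∝ R²T⁴ gives L_X/L_K = (2.80)² × (6.069)⁴ = 7.840 × 1357 = 1.064×10^4.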